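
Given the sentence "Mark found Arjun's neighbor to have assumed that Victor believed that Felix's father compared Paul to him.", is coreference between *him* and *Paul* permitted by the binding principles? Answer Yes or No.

No

*him* is a pronoun; Principle B requires it to be free in its binding domain — the clause headed by 'compared'.
— Paul: object of the clause headed by 'compared'; c-commands the pronoun within its binding domain — blocked (Principle B).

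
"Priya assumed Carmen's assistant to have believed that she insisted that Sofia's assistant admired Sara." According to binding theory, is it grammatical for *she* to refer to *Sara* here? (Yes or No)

No

*Sara* is an R-expression; Principle C requires it to be free (not bound by any c-commanding expression).
— she: subject of the clause headed by 'insisted'; the pronoun c-commands the R-expression — coreference blocked (Principle C).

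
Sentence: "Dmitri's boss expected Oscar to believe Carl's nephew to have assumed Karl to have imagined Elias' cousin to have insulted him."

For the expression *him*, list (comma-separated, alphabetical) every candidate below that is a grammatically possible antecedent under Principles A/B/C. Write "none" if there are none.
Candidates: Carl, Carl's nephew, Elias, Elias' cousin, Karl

Carl, Carl's nephew, Elias, Karl

*him* is a pronoun; Principle B requires it to be free in its binding domain — the clause headed by 'insulted'.
— Carl: possessor inside the subject DP of the clause headed by 'assumed'; does not c-command the pronoun — Principle B does not apply; allowed.
— Carl's nephew: subject of the clause headed by 'assumed'; c-commands the pronoun but lies outside its binding domain — allowed.
— Elias: possessor inside the subject DP of the clause headed by 'insulted'; does not c-command the pronoun — Principle B does not apply; allowed.
— Elias' cousin: subject of the clause headed by 'insulted'; c-commands the pronoun within its binding domain — blocked (Principle B).
— Karl: subject of the clause headed by 'imagined'; c-commands the pronoun but lies outside its binding domain — allowed.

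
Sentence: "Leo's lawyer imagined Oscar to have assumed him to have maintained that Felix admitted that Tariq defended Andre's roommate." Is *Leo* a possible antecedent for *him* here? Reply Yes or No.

*him* is a pronoun; Principle B requires it to be free in its binding domain — the clause headed by 'assumed'.
— Leo: possessor inside the subject DP of the matrix clause; does not c-command the pronoun — Principle B does not apply; allowed.

Yes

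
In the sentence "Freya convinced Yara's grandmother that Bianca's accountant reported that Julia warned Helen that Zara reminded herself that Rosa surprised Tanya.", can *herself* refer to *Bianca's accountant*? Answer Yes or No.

No

*herself* is a reflexive; Principle A requires it to be bound within its binding domain — the clause headed by 'reminded'.
— Bianca's accountant: subject of the clause headed by 'reported'; c-commands the reflexive but lies outside its binding domain — cannot bind it (Principle A).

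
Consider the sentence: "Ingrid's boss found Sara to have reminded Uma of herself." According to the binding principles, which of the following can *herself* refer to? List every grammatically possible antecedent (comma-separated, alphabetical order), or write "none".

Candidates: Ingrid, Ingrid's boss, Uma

*herself* is a reflexive; Principle A requires it to be bound within its binding domain — the clause headed by 'reminded'.
— Ingrid: possessor inside the subject DP of the matrix clause; does not c-command the reflexive — cannot bind it (Principle A).
— Ingrid's boss: subject of the matrix clause; c-commands the reflexive but lies outside its binding domain — cannot bind it (Principle A).
— Uma: object of the clause headed by 'reminded'; c-commands the reflexive within its binding domain — allowed (Principle A).

Uma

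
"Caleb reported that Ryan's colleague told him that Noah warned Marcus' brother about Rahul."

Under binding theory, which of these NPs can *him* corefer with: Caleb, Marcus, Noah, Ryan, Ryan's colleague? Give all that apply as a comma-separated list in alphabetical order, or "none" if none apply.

*him* is a pronoun; Principle B requires it to be free in its binding domain — the clause headed by 'told'.
— Caleb: subject of the matrix clause; c-commands the pronoun but lies outside its binding domain — allowed.
— Marcus: possessor inside the object DP of the clause headed by 'warned'; is c-commanded by the pronoun; coreference would bind this R-expression — blocked (Principle C).
— Noah: subject of the clause headed by 'warned'; is c-commanded by the pronoun; coreference would bind this R-expression — blocked (Principle C).
— Ryan: possessor inside the subject DP of the clause headed by 'told'; does not c-command the pronoun — Principle B does not apply; allowed.
— Ryan's colleague: subject of the clause headed by 'told'; c-commands the pronoun within its binding domain — blocked (Principle B).

Caleb, Ryan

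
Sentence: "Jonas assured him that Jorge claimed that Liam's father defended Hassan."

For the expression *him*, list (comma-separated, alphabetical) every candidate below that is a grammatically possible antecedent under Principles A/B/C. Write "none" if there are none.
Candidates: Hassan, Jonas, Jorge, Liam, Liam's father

none

*him* is a pronoun; Principle B requires it to be free in its binding domain — the matrix clause.
— Hassan: object of the clause headed by 'defended'; is c-commanded by the pronoun; coreference would bind this R-expression — blocked (Principle C).
— Jonas: subject of the matrix clause; c-commands the pronoun within its binding domain — blocked (Principle B).
— Jorge: subject of the clause headed by 'claimed'; is c-commanded by the pronoun; coreference would bind this R-expression — blocked (Principle C).
— Liam: possessor inside the subject DP of the clause headed by 'defended'; is c-commanded by the pronoun; coreference would bind this R-expression — blocked (Principle C).
— Liam's father: subject of the clause headed by 'defended'; is c-commanded by the pronoun; coreference would bind this R-expression — blocked (Principle C).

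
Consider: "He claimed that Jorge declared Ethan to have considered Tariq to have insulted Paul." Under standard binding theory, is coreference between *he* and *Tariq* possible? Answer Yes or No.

*Tariq* is an R-expression; Principle C requires it to be free (not bound by any c-commanding expression).
— he: subject of the matrix clause; the pronoun c-commands the R-expression — coreference blocked (Principle C).

No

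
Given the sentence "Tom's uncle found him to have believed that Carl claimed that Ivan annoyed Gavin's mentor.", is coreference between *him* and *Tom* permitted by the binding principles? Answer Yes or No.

Yes

*him* is a pronoun; Principle B requires it to be free in its binding domain — the matrix clause.
— Tom: possessor inside the subject DP of the matrix clause; does not c-command the pronoun — Principle B does not apply; allowed.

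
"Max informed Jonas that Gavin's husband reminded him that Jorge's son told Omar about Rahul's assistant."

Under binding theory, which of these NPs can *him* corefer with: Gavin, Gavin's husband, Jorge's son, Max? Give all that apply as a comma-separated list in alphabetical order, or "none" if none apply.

Gavin, Max

*him* is a pronoun; Principle B requires it to be free in its binding domain — the clause headed by 'reminded'.
— Gavin: possessor inside the subject DP of the clause headed by 'reminded'; does not c-command the pronoun — Principle B does not apply; allowed.
— Gavin's husband: subject of the clause headed by 'reminded'; c-commands the pronoun within its binding domain — blocked (Principle B).
— Jorge's son: subject of the clause headed by 'told'; is c-commanded by the pronoun; coreference would bind this R-expression — blocked (Principle C).
— Max: subject of the matrix clause; c-commands the pronoun but lies outside its binding domain — allowed.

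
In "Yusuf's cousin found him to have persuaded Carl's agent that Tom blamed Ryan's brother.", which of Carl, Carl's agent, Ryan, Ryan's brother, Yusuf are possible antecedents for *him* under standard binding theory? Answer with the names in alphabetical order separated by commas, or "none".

*him* is a pronoun; Principle B requires it to be free in its binding domain — the matrix clause.
— Carl: possessor inside the object DP of the clause headed by 'persuaded'; is c-commanded by the pronoun; coreference would bind this R-expression — blocked (Principle C).
— Carl's agent: object of the clause headed by 'persuaded'; is c-commanded by the pronoun; coreference would bind this R-expression — blocked (Principle C).
— Ryan: possessor inside the object DP of the clause headed by 'blamed'; is c-commanded by the pronoun; coreference would bind this R-expression — blocked (Principle C).
— Ryan's brother: object of the clause headed by 'blamed'; is c-commanded by the pronoun; coreference would bind this R-expression — blocked (Principle C).
— Yusuf: possessor inside the subject DP of the matrix clause; does not c-command the pronoun — Principle B does not apply; allowed.

Yusuf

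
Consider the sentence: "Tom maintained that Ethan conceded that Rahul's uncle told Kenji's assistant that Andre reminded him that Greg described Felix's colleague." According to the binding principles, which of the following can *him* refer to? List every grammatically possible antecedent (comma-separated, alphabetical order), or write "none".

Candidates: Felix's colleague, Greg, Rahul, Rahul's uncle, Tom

Rahul, Rahul's uncle, Tom

*him* is a pronoun; Principle B requires it to be free in its binding domain — the clause headed by 'reminded'.
— Felix's colleague: object of the clause headed by 'described'; is c-commanded by the pronoun; coreference would bind this R-expression — blocked (Principle C).
— Greg: subject of the clause headed by 'described'; is c-commanded by the pronoun; coreference would bind this R-expression — blocked (Principle C).
— Rahul: possessor inside the subject DP of the clause headed by 'told'; does not c-command the pronoun — Principle B does not apply; allowed.
— Rahul's uncle: subject of the clause headed by 'told'; c-commands the pronoun but lies outside its binding domain — allowed.
— Tom: subject of the matrix clause; c-commands the pronoun but lies outside its binding domain — allowed.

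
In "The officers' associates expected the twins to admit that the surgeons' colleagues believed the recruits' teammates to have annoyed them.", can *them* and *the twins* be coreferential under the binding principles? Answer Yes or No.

Yes

*the twins* is an R-expression; Principle C requires it to be free (not bound by any c-commanding expression).
— them: object of the clause headed by 'annoyed'; the pronoun does not c-command the R-expression — coreference allowed.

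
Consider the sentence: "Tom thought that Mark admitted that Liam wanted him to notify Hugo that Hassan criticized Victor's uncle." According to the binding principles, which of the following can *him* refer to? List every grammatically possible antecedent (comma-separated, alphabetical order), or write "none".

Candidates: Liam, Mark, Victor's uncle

Mark

*him* is a pronoun; Principle B requires it to be free in its binding domain — the clause headed by 'wanted'.
— Liam: subject of the clause headed by 'wanted'; c-commands the pronoun within its binding domain — blocked (Principle B).
— Mark: subject of the clause headed by 'admitted'; c-commands the pronoun but lies outside its binding domain — allowed.
— Victor's uncle: object of the clause headed by 'criticized'; is c-commanded by the pronoun; coreference would bind this R-expression — blocked (Principle C).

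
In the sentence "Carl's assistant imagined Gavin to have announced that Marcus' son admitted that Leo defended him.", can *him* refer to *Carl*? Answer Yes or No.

*him* is a pronoun; Principle B requires it to be free in its binding domain — the clause headed by 'defended'.
— Carl: possessor inside the subject DP of the matrix clause; does not c-command the pronoun — Principle B does not apply; allowed.

Yes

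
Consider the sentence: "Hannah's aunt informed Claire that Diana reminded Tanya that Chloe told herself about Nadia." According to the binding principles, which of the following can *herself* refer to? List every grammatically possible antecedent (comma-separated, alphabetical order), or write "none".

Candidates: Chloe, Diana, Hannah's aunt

Chloe

*herself* is a reflexive; Principle A requires it to be bound within its binding domain — the clause headed by 'told'.
— Chloe: subject of the clause headed by 'told'; c-commands the reflexive within its binding domain — allowed (Principle A).
— Diana: subject of the clause headed by 'reminded'; c-commands the reflexive but lies outside its binding domain — cannot bind it (Principle A).
— Hannah's aunt: subject of the matrix clause; c-commands the reflexive but lies outside its binding domain — cannot bind it (Principle A).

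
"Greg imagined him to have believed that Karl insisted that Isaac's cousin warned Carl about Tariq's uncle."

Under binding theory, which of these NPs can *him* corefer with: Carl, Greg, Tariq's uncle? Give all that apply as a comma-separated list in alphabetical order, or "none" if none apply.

none

*him* is a pronoun; Principle B requires it to be free in its binding domain — the matrix clause.
— Carl: object of the clause headed by 'warned'; is c-commanded by the pronoun; coreference would bind this R-expression — blocked (Principle C).
— Greg: subject of the matrix clause; c-commands the pronoun within its binding domain — blocked (Principle B).
— Tariq's uncle: second object of the clause headed by 'warned'; is c-commanded by the pronoun; coreference would bind this R-expression — blocked (Principle C).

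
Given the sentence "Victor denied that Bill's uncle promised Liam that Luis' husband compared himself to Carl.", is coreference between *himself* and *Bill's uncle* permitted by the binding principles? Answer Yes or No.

No

*himself* is a reflexive; Principle A requires it to be bound within its binding domain — the clause headed by 'compared'.
— Bill's uncle: subject of the clause headed by 'promised'; c-commands the reflexive but lies outside its binding domain — cannot bind it (Principle A).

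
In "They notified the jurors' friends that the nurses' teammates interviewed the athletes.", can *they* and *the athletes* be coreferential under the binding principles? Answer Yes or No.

No

*the athletes* is an R-expression; Principle C requires it to be free (not bound by any c-commanding expression).
— they: subject of the matrix clause; the pronoun c-commands the R-expression — coreference blocked (Principle C).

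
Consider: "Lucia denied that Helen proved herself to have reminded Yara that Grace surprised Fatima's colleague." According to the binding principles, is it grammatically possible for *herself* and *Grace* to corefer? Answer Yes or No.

*herself* is a reflexive; Principle A requires it to be bound within its binding domain — the clause headed by 'proved'.
— Grace: subject of the clause headed by 'surprised'; does not c-command the reflexive — cannot bind it (Principle A).

No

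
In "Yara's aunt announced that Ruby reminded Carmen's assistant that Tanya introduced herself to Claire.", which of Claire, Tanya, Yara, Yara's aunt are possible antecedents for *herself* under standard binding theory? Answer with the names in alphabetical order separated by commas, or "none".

*herself* is a reflexive; Principle A requires it to be bound within its binding domain — the clause headed by 'introduced'.
— Claire: second object of the clause headed by 'introduced'; does not c-command the reflexive — cannot bind it (Principle A).
— Tanya: subject of the clause headed by 'introduced'; c-commands the reflexive within its binding domain — allowed (Principle A).
— Yara: possessor inside the subject DP of the matrix clause; does not c-command the reflexive — cannot bind it (Principle A).
— Yara's aunt: subject of the matrix clause; c-commands the reflexive but lies outside its binding domain — cannot bind it (Principle A).

Tanya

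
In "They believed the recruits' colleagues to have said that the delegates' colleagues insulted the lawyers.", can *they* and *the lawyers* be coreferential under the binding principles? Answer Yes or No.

*the lawyers* is an R-expression; Principle C requires it to be free (not bound by any c-commanding expression).
— they: subject of the matrix clause; the pronoun c-commands the R-expression — coreference blocked (Principle C).

No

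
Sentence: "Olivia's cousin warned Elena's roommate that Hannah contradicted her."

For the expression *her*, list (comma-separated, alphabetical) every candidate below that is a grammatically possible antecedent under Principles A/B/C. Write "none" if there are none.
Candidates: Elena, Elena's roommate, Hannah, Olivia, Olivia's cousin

*her* is a pronoun; Principle B requires it to be free in its binding domain — the clause headed by 'contradicted'.
— Elena: possessor inside the object DP of the matrix clause; does not c-command the pronoun — Principle B does not apply; allowed.
— Elena's roommate: object of the matrix clause; c-commands the pronoun but lies outside its binding domain — allowed.
— Hannah: subject of the clause headed by 'contradicted'; c-commands the pronoun within its binding domain — blocked (Principle B).
— Olivia: possessor inside the subject DP of the matrix clause; does not c-command the pronoun — Principle B does not apply; allowed.
— Olivia's cousin: subject of the matrix clause; c-commands the pronoun but lies outside its binding domain — allowed.

Elena, Elena's roommate, Olivia, Olivia's cousin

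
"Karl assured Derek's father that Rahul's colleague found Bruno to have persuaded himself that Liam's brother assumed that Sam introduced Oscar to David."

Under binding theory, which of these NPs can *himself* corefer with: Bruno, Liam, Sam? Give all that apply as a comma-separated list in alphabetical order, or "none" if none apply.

*himself* is a reflexive; Principle A requires it to be bound within its binding domain — the clause headed by 'persuaded'.
— Bruno: subject of the clause headed by 'persuaded'; c-commands the reflexive within its binding domain — allowed (Principle A).
— Liam: possessor inside the subject DP of the clause headed by 'assumed'; does not c-command the reflexive — cannot bind it (Principle A).
— Sam: subject of the clause headed by 'introduced'; does not c-command the reflexive — cannot bind it (Principle A).

Bruno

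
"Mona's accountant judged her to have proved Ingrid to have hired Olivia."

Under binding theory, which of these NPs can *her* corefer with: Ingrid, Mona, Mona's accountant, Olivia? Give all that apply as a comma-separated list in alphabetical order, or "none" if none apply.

Mona

*her* is a pronoun; Principle B requires it to be free in its binding domain — the matrix clause.
— Ingrid: subject of the clause headed by 'hired'; is c-commanded by the pronoun; coreference would bind this R-expression — blocked (Principle C).
— Mona: possessor inside the subject DP of the matrix clause; does not c-command the pronoun — Principle B does not apply; allowed.
— Mona's accountant: subject of the matrix clause; c-commands the pronoun within its binding domain — blocked (Principle B).
— Olivia: object of the clause headed by 'hired'; is c-commanded by the pronoun; coreference would bind this R-expression — blocked (Principle C).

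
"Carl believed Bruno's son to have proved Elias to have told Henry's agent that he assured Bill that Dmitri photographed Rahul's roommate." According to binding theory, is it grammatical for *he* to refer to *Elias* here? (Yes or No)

*Elias* is an R-expression; Principle C requires it to be free (not bound by any c-commanding expression).
— he: subject of the clause headed by 'assured'; the pronoun does not c-command the R-expression — coreference allowed.

Yes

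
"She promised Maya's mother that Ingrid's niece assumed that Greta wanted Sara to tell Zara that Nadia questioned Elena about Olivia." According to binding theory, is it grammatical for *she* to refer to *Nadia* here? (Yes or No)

*Nadia* is an R-expression; Principle C requires it to be free (not bound by any c-commanding expression).
— she: subject of the matrix clause; the pronoun c-commands the R-expression — coreference blocked (Principle C).

No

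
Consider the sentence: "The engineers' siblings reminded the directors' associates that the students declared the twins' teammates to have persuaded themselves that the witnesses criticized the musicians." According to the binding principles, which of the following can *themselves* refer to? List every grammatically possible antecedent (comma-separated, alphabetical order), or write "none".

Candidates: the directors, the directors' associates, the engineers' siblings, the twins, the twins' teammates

the twins' teammates

*themselves* is a reflexive; Principle A requires it to be bound within its binding domain — the clause headed by 'persuaded'.
— the directors: possessor inside the object DP of the matrix clause; does not c-command the reflexive — cannot bind it (Principle A).
— the directors' associates: object of the matrix clause; c-commands the reflexive but lies outside its binding domain — cannot bind it (Principle A).
— the engineers' siblings: subject of the matrix clause; c-commands the reflexive but lies outside its binding domain — cannot bind it (Principle A).
— the twins: possessor inside the subject DP of the clause headed by 'persuaded'; does not c-command the reflexive — cannot bind it (Principle A).
— the twins' teammates: subject of the clause headed by 'persuaded'; c-commands the reflexive within its binding domain — allowed (Principle A).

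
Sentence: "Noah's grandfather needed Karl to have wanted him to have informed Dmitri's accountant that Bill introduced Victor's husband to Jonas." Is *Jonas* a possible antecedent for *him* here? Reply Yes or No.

No

*him* is a pronoun; Principle B requires it to be free in its binding domain — the clause headed by 'wanted'.
— Jonas: second object of the clause headed by 'introduced'; is c-commanded by the pronoun; coreference would bind this R-expression — blocked (Principle C).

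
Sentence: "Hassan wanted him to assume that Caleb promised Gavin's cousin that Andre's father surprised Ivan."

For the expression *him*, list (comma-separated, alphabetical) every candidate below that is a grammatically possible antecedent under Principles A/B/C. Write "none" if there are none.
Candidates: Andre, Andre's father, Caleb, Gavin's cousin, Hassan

none

*him* is a pronoun; Principle B requires it to be free in its binding domain — the matrix clause.
— Andre: possessor inside the subject DP of the clause headed by 'surprised'; is c-commanded by the pronoun; coreference would bind this R-expression — blocked (Principle C).
— Andre's father: subject of the clause headed by 'surprised'; is c-commanded by the pronoun; coreference would bind this R-expression — blocked (Principle C).
— Caleb: subject of the clause headed by 'promised'; is c-commanded by the pronoun; coreference would bind this R-expression — blocked (Principle C).
— Gavin's cousin: object of the clause headed by 'promised'; is c-commanded by the pronoun; coreference would bind this R-expression — blocked (Principle C).
— Hassan: subject of the matrix clause; c-commands the pronoun within its binding domain — blocked (Principle B).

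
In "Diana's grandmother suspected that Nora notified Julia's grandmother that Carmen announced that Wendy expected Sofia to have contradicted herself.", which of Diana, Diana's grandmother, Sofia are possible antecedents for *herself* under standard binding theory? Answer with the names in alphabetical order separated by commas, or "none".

Sofia

*herself* is a reflexive; Principle A requires it to be bound within its binding domain — the clause headed by 'contradicted'.
— Diana: possessor inside the subject DP of the matrix clause; does not c-command the reflexive — cannot bind it (Principle A).
— Diana's grandmother: subject of the matrix clause; c-commands the reflexive but lies outside its binding domain — cannot bind it (Principle A).
— Sofia: subject of the clause headed by 'contradicted'; c-commands the reflexive within its binding domain — allowed (Principle A).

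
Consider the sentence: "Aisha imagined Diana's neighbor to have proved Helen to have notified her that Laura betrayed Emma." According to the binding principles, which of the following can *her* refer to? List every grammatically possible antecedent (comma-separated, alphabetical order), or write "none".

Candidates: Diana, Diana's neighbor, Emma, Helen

Diana, Diana's neighbor

*her* is a pronoun; Principle B requires it to be free in its binding domain — the clause headed by 'notified'.
— Diana: possessor inside the subject DP of the clause headed by 'proved'; does not c-command the pronoun — Principle B does not apply; allowed.
— Diana's neighbor: subject of the clause headed by 'proved'; c-commands the pronoun but lies outside its binding domain — allowed.
— Emma: object of the clause headed by 'betrayed'; is c-commanded by the pronoun; coreference would bind this R-expression — blocked (Principle C).
— Helen: subject of the clause headed by 'notified'; c-commands the pronoun within its binding domain — blocked (Principle B).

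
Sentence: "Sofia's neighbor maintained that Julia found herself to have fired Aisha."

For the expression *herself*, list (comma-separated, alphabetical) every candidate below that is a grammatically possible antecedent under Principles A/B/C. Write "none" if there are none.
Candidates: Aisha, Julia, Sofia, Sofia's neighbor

*herself* is a reflexive; Principle A requires it to be bound within its binding domain — the clause headed by 'found'.
— Aisha: object of the clause headed by 'fired'; does not c-command the reflexive — cannot bind it (Principle A).
— Julia: subject of the clause headed by 'found'; c-commands the reflexive within its binding domain — allowed (Principle A).
— Sofia: possessor inside the subject DP of the matrix clause; does not c-command the reflexive — cannot bind it (Principle A).
— Sofia's neighbor: subject of the matrix clause; c-commands the reflexive but lies outside its binding domain — cannot bind it (Principle A).

Julia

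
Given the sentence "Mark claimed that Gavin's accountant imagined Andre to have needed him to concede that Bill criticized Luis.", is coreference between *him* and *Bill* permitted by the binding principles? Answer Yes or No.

*him* is a pronoun; Principle B requires it to be free in its binding domain — the clause headed by 'needed'.
— Bill: subject of the clause headed by 'criticized'; is c-commanded by the pronoun; coreference would bind this R-expression — blocked (Principle C).

No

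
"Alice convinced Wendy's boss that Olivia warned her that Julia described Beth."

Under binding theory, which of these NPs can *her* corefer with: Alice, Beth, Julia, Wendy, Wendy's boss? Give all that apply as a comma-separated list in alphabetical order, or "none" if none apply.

Alice, Wendy, Wendy's boss

*her* is a pronoun; Principle B requires it to be free in its binding domain — the clause headed by 'warned'.
— Alice: subject of the matrix clause; c-commands the pronoun but lies outside its binding domain — allowed.
— Beth: object of the clause headed by 'described'; is c-commanded by the pronoun; coreference would bind this R-expression — blocked (Principle C).
— Julia: subject of the clause headed by 'described'; is c-commanded by the pronoun; coreference would bind this R-expression — blocked (Principle C).
— Wendy: possessor inside the object DP of the matrix clause; does not c-command the pronoun — Principle B does not apply; allowed.
— Wendy's boss: object of the matrix clause; c-commands the pronoun but lies outside its binding domain — allowed.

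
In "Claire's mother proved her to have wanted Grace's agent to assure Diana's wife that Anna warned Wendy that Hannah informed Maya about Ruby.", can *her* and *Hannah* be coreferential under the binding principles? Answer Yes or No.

No

*Hannah* is an R-expression; Principle C requires it to be free (not bound by any c-commanding expression).
— her: subject of the clause headed by 'wanted'; the pronoun c-commands the R-expression — coreference blocked (Principle C).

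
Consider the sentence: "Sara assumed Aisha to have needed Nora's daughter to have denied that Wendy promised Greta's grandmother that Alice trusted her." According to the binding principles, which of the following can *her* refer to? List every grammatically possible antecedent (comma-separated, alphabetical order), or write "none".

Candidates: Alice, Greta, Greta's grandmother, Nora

*her* is a pronoun; Principle B requires it to be free in its binding domain — the clause headed by 'trusted'.
— Alice: subject of the clause headed by 'trusted'; c-commands the pronoun within its binding domain — blocked (Principle B).
— Greta: possessor inside the object DP of the clause headed by 'promised'; does not c-command the pronoun — Principle B does not apply; allowed.
— Greta's grandmother: object of the clause headed by 'promised'; c-commands the pronoun but lies outside its binding domain — allowed.
— Nora: possessor inside the subject DP of the clause headed by 'denied'; does not c-command the pronoun — Principle B does not apply; allowed.

Greta, Greta's grandmother, Nora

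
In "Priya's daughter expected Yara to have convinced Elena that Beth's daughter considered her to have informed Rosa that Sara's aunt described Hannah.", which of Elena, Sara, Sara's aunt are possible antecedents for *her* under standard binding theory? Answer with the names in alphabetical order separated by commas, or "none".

*her* is a pronoun; Principle B requires it to be free in its binding domain — the clause headed by 'considered'.
— Elena: object of the clause headed by 'convinced'; c-commands the pronoun but lies outside its binding domain — allowed.
— Sara: possessor inside the subject DP of the clause headed by 'described'; is c-commanded by the pronoun; coreference would bind this R-expression — blocked (Principle C).
— Sara's aunt: subject of the clause headed by 'described'; is c-commanded by the pronoun; coreference would bind this R-expression — blocked (Principle C).

Elena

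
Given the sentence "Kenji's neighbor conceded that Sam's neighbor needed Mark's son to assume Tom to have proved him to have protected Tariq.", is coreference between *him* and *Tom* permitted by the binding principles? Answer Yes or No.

No

*him* is a pronoun; Principle B requires it to be free in its binding domain — the clause headed by 'proved'.
— Tom: subject of the clause headed by 'proved'; c-commands the pronoun within its binding domain — blocked (Principle B).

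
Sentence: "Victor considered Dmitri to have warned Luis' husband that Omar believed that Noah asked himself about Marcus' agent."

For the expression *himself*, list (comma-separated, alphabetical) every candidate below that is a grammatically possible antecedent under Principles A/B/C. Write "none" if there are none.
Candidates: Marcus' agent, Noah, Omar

Noah

*himself* is a reflexive; Principle A requires it to be bound within its binding domain — the clause headed by 'asked'.
— Marcus' agent: second object of the clause headed by 'asked'; does not c-command the reflexive — cannot bind it (Principle A).
— Noah: subject of the clause headed by 'asked'; c-commands the reflexive within its binding domain — allowed (Principle A).
— Omar: subject of the clause headed by 'believed'; c-commands the reflexive but lies outside its binding domain — cannot bind it (Principle A).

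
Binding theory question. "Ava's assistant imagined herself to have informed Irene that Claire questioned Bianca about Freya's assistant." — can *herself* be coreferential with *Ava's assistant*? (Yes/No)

Yes

*herself* is a reflexive; Principle A requires it to be bound within its binding domain — the matrix clause.
— Ava's assistant: subject of the matrix clause; c-commands the reflexive within its binding domain — allowed (Principle A).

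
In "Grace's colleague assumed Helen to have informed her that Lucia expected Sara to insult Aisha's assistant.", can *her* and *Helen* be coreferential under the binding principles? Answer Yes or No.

No

*Helen* is an R-expression; Principle C requires it to be free (not bound by any c-commanding expression).
— her: object of the clause headed by 'informed'; the R-expression locally c-commands the pronoun — coreference blocked (Principle B on the pronoun).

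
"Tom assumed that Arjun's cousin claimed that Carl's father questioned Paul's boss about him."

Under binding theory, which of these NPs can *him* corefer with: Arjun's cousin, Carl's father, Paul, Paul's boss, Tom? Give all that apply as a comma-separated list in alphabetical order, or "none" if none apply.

*him* is a pronoun; Principle B requires it to be free in its binding domain — the clause headed by 'questioned'.
— Arjun's cousin: subject of the clause headed by 'claimed'; c-commands the pronoun but lies outside its binding domain — allowed.
— Carl's father: subject of the clause headed by 'questioned'; c-commands the pronoun within its binding domain — blocked (Principle B).
— Paul: possessor inside the object DP of the clause headed by 'questioned'; does not c-command the pronoun — Principle B does not apply; allowed.
— Paul's boss: object of the clause headed by 'questioned'; c-commands the pronoun within its binding domain — blocked (Principle B).
— Tom: subject of the matrix clause; c-commands the pronoun but lies outside its binding domain — allowed.

Arjun's cousin, Paul, Tom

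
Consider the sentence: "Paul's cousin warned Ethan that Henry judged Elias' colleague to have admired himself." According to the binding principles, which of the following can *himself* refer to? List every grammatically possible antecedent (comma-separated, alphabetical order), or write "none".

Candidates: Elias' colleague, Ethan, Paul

Elias' colleague

*himself* is a reflexive; Principle A requires it to be bound within its binding domain — the clause headed by 'admired'.
— Elias' colleague: subject of the clause headed by 'admired'; c-commands the reflexive within its binding domain — allowed (Principle A).
— Ethan: object of the matrix clause; c-commands the reflexive but lies outside its binding domain — cannot bind it (Principle A).
— Paul: possessor inside the subject DP of the matrix clause; does not c-command the reflexive — cannot bind it (Principle A).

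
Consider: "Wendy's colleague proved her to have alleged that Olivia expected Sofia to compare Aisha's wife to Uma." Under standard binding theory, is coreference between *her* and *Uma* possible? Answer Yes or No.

*Uma* is an R-expression; Principle C requires it to be free (not bound by any c-commanding expression).
— her: subject of the clause headed by 'alleged'; the pronoun c-commands the R-expression — coreference blocked (Principle C).

No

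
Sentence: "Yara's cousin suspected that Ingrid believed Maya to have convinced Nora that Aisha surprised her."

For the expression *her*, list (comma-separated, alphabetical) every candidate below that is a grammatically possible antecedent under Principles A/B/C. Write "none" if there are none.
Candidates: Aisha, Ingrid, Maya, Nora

Ingrid, Maya, Nora

*her* is a pronoun; Principle B requires it to be free in its binding domain — the clause headed by 'surprised'.
— Aisha: subject of the clause headed by 'surprised'; c-commands the pronoun within its binding domain — blocked (Principle B).
— Ingrid: subject of the clause headed by 'believed'; c-commands the pronoun but lies outside its binding domain — allowed.
— Maya: subject of the clause headed by 'convinced'; c-commands the pronoun but lies outside its binding domain — allowed.
— Nora: object of the clause headed by 'convinced'; c-commands the pronoun but lies outside its binding domain — allowed.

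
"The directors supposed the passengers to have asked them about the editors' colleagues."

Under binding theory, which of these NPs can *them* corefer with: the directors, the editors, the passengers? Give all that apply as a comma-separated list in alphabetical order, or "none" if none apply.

the directors

*them* is a pronoun; Principle B requires it to be free in its binding domain — the clause headed by 'asked'.
— the directors: subject of the matrix clause; c-commands the pronoun but lies outside its binding domain — allowed.
— the editors: possessor inside the second object DP of the clause headed by 'asked'; is c-commanded by the pronoun; coreference would bind this R-expression — blocked (Principle C).
— the passengers: subject of the clause headed by 'asked'; c-commands the pronoun within its binding domain — blocked (Principle B).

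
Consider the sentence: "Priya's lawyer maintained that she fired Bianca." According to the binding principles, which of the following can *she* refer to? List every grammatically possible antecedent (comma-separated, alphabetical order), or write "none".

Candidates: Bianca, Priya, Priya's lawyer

Priya, Priya's lawyer

*she* is a pronoun; Principle B requires it to be free in its binding domain — the clause headed by 'fired'.
— Bianca: object of the clause headed by 'fired'; is c-commanded by the pronoun; coreference would bind this R-expression — blocked (Principle C).
— Priya: possessor inside the subject DP of the matrix clause; does not c-command the pronoun — Principle B does not apply; allowed.
— Priya's lawyer: subject of the matrix clause; c-commands the pronoun but lies outside its binding domain — allowed.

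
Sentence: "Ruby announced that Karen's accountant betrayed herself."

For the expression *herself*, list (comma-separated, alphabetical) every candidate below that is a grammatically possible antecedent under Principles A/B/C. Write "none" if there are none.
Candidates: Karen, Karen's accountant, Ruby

*herself* is a reflexive; Principle A requires it to be bound within its binding domain — the clause headed by 'betrayed'.
— Karen: possessor inside the subject DP of the clause headed by 'betrayed'; does not c-command the reflexive — cannot bind it (Principle A).
— Karen's accountant: subject of the clause headed by 'betrayed'; c-commands the reflexive within its binding domain — allowed (Principle A).
— Ruby: subject of the matrix clause; c-commands the reflexive but lies outside its binding domain — cannot bind it (Principle A).

Karen's accountant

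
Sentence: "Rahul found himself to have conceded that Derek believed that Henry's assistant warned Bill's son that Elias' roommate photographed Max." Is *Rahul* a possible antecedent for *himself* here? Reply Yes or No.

*himself* is a reflexive; Principle A requires it to be bound within its binding domain — the matrix clause.
— Rahul: subject of the matrix clause; c-commands the reflexive within its binding domain — allowed (Principle A).

Yes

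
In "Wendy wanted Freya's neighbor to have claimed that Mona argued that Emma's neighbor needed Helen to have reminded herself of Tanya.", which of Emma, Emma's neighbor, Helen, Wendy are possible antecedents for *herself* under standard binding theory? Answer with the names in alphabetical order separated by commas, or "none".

Helen

*herself* is a reflexive; Principle A requires it to be bound within its binding domain — the clause headed by 'reminded'.
— Emma: possessor inside the subject DP of the clause headed by 'needed'; does not c-command the reflexive — cannot bind it (Principle A).
— Emma's neighbor: subject of the clause headed by 'needed'; c-commands the reflexive but lies outside its binding domain — cannot bind it (Principle A).
— Helen: subject of the clause headed by 'reminded'; c-commands the reflexive within its binding domain — allowed (Principle A).
— Wendy: subject of the matrix clause; c-commands the reflexive but lies outside its binding domain — cannot bind it (Principle A).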